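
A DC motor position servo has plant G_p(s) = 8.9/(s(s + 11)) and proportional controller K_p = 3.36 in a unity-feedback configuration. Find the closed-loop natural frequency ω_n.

ω_n = 5.47 rad/s

1 + K_p·G_p(s) = 0 gives s² + 11s + 29.9 = 0.
So ω_n² = 29.9 ⇒ ω_n = 5.468 rad/s, and ζ = 11/(2ω_n) = 1.01.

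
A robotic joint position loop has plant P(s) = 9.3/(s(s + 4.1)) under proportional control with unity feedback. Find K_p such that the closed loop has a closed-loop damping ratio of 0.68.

Closed-loop characteristic equation: s² + 4.1s + K_p·9.3 = 0.
So ω_n = √(9.3K_p) and 2ζω_n = 4.1, giving ζ = 4.1/(2√(9.3K_p)).
Setting ζ = 0.68: √(9.3K_p) = 4.1/(2·0.68) = 3.015, so K_p = 9.088/9.3 = 0.977.

K_p = 0.977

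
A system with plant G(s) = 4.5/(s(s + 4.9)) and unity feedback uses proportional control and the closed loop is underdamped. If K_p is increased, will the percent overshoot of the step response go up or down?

ζ = 4.9/(2√(4.5K_p)) decreases as K_p grows; lower damping means more overshoot.

increase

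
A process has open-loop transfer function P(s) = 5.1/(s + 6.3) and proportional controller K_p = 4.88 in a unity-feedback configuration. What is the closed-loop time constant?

τ = 0.0321 s

Closed-loop transfer function: T(s) = K_p·P(s)/(1 + K_p·P(s)) = 24.89/(s + 6.3 + 24.89) = 24.89/(s + 31.19).
Time constant τ = 1/31.19 = 0.0321 s.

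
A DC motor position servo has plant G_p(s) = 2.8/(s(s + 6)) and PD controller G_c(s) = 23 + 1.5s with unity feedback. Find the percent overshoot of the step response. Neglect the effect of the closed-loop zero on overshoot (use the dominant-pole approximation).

Forward path: (23 + 1.5s)·2.8/(s(s+6)). The closed-loop characteristic equation is s² + (6 + 2.8·1.5)s + 2.8·23 = 0.
That is s² + 10.2s + 64.4 = 0, so ω_n = 8.025 rad/s and ζ = 10.2/(2·8.025) = 0.6355.
%OS = 100·exp(−πζ/√(1−ζ²)) = 7.53%.

7.53%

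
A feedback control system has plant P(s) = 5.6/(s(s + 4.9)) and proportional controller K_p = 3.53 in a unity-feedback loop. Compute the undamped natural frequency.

The closed-loop denominator is s(s+4.9) + 3.53·5.6 = s² + 4.9s + 19.77.
So ω_n² = 19.77 ⇒ ω_n = 4.446 rad/s, and ζ = 4.9/(2ω_n) = 0.551.

ω_n = 4.45 rad/s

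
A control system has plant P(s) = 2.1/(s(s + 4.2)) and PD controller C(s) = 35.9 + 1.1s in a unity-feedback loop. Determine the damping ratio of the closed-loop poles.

ζ = 0.375

Forward path: (35.9 + 1.1s)·2.1/(s(s+4.2)). The closed-loop characteristic equation is s² + (4.2 + 2.1·1.1)s + 2.1·35.9 = 0.
That is s² + 6.51s + 75.39 = 0, so ω_n = 8.683 rad/s and ζ = 6.51/(2·8.683) = 0.3749.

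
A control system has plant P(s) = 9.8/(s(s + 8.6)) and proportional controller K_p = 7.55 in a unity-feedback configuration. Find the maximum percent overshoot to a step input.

16.3%

The closed-loop denominator s² + 8.6s + 73.99 gives ω_n = √73.99 = 8.602 and ζ = 8.6/(2ω_n) = 0.4999.
%OS = 100·exp(−πζ/√(1−ζ²)) = 100·exp(−π·0.4999/√0.7501) = 16.3%.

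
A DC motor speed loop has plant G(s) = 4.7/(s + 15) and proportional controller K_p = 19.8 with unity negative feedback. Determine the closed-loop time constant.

Closed-loop transfer function: T(s) = K_p·G(s)/(1 + K_p·G(s)) = 93.06/(s + 15 + 93.06) = 93.06/(s + 108.1).
Time constant τ = 1/108.1 = 0.00925 s.

τ = 0.00925 s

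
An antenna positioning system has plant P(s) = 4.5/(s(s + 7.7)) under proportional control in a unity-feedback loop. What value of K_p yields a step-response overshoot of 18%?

K_p = 14.3

From %OS = 100·exp(−πζ/√(1−ζ²)) = 18%, ζ = −ln(0.18)/√(π²+ln²(0.18)) = 0.4791.
Characteristic equation s² + 7.7s + 4.5K_p = 0 gives ζ = 7.7/(2√(4.5K_p)).
Setting ζ = 0.4791: √(4.5K_p) = 7.7/(2·0.4791) = 8.036, so K_p = 64.57/4.5 = 14.3.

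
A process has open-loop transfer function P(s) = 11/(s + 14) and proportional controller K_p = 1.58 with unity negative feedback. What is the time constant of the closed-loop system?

τ = 0.0319 s

Closed-loop transfer function: T(s) = K_p·P(s)/(1 + K_p·P(s)) = 17.38/(s + 14 + 17.38) = 17.38/(s + 31.38).
Time constant τ = 1/31.38 = 0.0319 s.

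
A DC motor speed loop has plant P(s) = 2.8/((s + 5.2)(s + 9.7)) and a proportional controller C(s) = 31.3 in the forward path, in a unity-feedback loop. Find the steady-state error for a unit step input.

The loop is type 0. Static position error constant K_pos = C(0)·P(0) = 31.3·0.05551 = 1.738.
Steady-state error to a unit step: e_ss = 1/(1+K_pos) = 1/2.738 = 0.365.

0.365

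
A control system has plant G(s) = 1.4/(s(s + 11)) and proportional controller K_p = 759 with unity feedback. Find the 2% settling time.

From 1 + K_pG(s) = 0: s² + 11s + 1063 = 0 ⇒ ω_n = 32.6, ζ = 0.1687.
2% settling time T_s ≈ 4/(ζω_n) = 4/5.5 = 0.727 s.

T_s ≈ 0.727 s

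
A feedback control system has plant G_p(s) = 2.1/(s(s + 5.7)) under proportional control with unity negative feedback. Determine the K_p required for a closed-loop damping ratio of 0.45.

Closed-loop characteristic equation: s² + 5.7s + K_p·2.1 = 0.
So ω_n = √(2.1K_p) and 2ζω_n = 5.7, giving ζ = 5.7/(2√(2.1K_p)).
Setting ζ = 0.45: √(2.1K_p) = 5.7/(2·0.45) = 6.333, so K_p = 40.11/2.1 = 19.1.

K_p = 19.1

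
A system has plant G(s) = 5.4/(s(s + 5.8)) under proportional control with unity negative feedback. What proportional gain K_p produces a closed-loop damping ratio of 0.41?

Closed-loop characteristic equation: s² + 5.8s + K_p·5.4 = 0.
So ω_n = √(5.4K_p) and 2ζω_n = 5.8, giving ζ = 5.8/(2√(5.4K_p)).
Setting ζ = 0.41: √(5.4K_p) = 5.8/(2·0.41) = 7.073, so K_p = 50.03/5.4 = 9.26.

K_p = 9.26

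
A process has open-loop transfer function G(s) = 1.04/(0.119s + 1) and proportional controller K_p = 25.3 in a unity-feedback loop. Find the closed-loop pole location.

s = -229.5

Closed loop: T(s) = K_p·G/(1+K_p·G) = 26.31/(0.119s + 1 + 26.31), with pole at s = −(1 + 26.31)/0.119 = −229.5.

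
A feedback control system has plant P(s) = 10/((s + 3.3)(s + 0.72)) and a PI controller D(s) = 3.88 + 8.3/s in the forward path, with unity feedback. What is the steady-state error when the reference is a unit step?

0

The open loop D(s)P(s) has a pole at the origin (type 1), so the static position error constant is infinite and e_ss = 1/(1+∞) = 0.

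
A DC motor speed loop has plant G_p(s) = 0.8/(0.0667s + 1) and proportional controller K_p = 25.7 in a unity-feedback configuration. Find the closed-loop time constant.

Closed loop: T(s) = K_p·G_p/(1+K_p·G_p) = 20.56/(0.0667s + 1 + 20.56), with pole at s = −(1 + 20.56)/0.0667 = −323.2.
Closed-loop time constant τ = 1/323.2 = 0.00309 s.

τ = 0.00309 s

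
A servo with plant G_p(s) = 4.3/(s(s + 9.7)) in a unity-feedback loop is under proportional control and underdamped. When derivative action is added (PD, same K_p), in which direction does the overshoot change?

decrease

With PD the characteristic equation becomes s² + (a + K·K_d)s + K·K_p = 0; the damping term grows, ζ rises, overshoot falls.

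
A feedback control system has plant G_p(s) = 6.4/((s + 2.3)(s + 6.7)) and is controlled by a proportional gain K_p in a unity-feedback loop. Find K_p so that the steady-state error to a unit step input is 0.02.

K_p = 118

The loop is type 0, so e_ss(step) = 1/(1 + K_pos) with K_pos = K_p·G_p(0).
G_p(0) = 0.4153. Require 1/(1 + K_p·0.4153) = 0.02, so 1 + 0.4153·K_p = 50.
K_p = (50 − 1)/0.4153 = 118.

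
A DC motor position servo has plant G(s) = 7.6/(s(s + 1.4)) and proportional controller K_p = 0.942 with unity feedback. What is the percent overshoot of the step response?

The closed-loop denominator s² + 1.4s + 7.159 gives ω_n = √7.159 = 2.676 and ζ = 1.4/(2ω_n) = 0.2616.
%OS = 100·exp(−πζ/√(1−ζ²)) = 100·exp(−π·0.2616/√0.9316) = 42.7%.

42.7%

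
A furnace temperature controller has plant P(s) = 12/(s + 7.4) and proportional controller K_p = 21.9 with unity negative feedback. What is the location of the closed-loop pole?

Closed-loop transfer function: T(s) = K_p·P(s)/(1 + K_p·P(s)) = 262.8/(s + 7.4 + 262.8) = 262.8/(s + 270.2).
The closed-loop pole is at s = −270.2.

s = -270.2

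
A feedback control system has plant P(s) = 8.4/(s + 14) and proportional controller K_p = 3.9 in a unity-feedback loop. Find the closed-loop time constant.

τ = 0.0214 s

Closed-loop transfer function: T(s) = K_p·P(s)/(1 + K_p·P(s)) = 32.76/(s + 14 + 32.76) = 32.76/(s + 46.76).
Time constant τ = 1/46.76 = 0.0214 s.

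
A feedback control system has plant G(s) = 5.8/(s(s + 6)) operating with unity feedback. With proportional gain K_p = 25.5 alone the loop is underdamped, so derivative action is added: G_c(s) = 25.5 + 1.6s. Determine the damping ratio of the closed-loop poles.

ζ = 0.628

Forward path: (25.5 + 1.6s)·5.8/(s(s+6)). The closed-loop characteristic equation is s² + (6 + 5.8·1.6)s + 5.8·25.5 = 0.
That is s² + 15.28s + 147.9 = 0, so ω_n = 12.16 rad/s and ζ = 15.28/(2·12.16) = 0.6282.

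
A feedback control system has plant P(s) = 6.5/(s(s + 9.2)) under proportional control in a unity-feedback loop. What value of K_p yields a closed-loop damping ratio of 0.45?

K_p = 16.1

Closed-loop characteristic equation: s² + 9.2s + K_p·6.5 = 0.
So ω_n = √(6.5K_p) and 2ζω_n = 9.2, giving ζ = 9.2/(2√(6.5K_p)).
Setting ζ = 0.45: √(6.5K_p) = 9.2/(2·0.45) = 10.22, so K_p = 104.5/6.5 = 16.1.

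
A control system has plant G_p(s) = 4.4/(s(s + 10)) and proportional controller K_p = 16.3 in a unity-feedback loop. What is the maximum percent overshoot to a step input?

Closed-loop characteristic equation: s² + 10s + 71.72 = 0, so ω_n = 8.469 rad/s and ζ = 10/(2·8.469) = 0.5904.
%OS = 100·exp(−πζ/√(1−ζ²)) = 100·exp(−π·0.5904/√0.6514) = 10%.

10%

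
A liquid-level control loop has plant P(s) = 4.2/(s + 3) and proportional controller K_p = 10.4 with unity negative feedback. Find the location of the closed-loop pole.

Closed-loop transfer function: T(s) = K_p·P(s)/(1 + K_p·P(s)) = 43.68/(s + 3 + 43.68) = 43.68/(s + 46.68).
The closed-loop pole is at s = −46.68.

s = -46.68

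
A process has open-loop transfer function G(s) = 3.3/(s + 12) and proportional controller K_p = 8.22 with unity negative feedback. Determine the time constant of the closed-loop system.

τ = 0.0256 s

Closed-loop transfer function: T(s) = K_p·G(s)/(1 + K_p·G(s)) = 27.13/(s + 12 + 27.13) = 27.13/(s + 39.13).
Time constant τ = 1/39.13 = 0.0256 s.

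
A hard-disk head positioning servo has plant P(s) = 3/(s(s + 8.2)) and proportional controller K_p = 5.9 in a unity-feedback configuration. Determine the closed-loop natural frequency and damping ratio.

ω_n = 4.21 rad/s, ζ = 0.975

The closed-loop denominator is s(s+8.2) + 5.9·3 = s² + 8.2s + 17.7.
Matching s² + 2ζω_n s + ω_n²: ω_n = √17.7 = 4.207 rad/s and 2ζω_n = 8.2, so ζ = 8.2/(2·4.207) = 0.975.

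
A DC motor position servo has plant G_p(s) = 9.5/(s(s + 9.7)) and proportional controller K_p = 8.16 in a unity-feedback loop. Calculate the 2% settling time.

T_s ≈ 0.825 s

The closed-loop denominator s² + 9.7s + 77.52 gives ω_n = √77.52 = 8.805 and ζ = 9.7/(2ω_n) = 0.5509.
2% settling time T_s ≈ 4/(ζω_n) = 4/4.85 = 0.825 s.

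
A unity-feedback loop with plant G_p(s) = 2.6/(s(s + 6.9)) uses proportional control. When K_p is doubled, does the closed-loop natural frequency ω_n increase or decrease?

ω_n = √(2.6·K_p), which grows with K_p.

increase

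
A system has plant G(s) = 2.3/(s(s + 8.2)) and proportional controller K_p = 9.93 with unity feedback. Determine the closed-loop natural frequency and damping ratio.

The closed-loop denominator is s(s+8.2) + 9.93·2.3 = s² + 8.2s + 22.84.
Matching s² + 2ζω_n s + ω_n²: ω_n = √22.84 = 4.779 rad/s and 2ζω_n = 8.2, so ζ = 8.2/(2·4.779) = 0.858.

ω_n = 4.78 rad/s, ζ = 0.858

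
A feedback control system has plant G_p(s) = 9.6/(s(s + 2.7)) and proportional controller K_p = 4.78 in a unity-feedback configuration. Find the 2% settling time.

The closed-loop denominator s² + 2.7s + 45.89 gives ω_n = √45.89 = 6.774 and ζ = 2.7/(2ω_n) = 0.1993.
2% settling time T_s ≈ 4/(ζω_n) = 4/1.35 = 2.96 s.

T_s ≈ 2.96 s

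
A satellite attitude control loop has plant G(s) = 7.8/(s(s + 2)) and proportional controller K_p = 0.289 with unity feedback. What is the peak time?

T_p = 2.81 s

From 1 + K_pG(s) = 0: s² + 2s + 2.254 = 0 ⇒ ω_n = 1.501, ζ = 0.666.
Damped frequency ω_d = ω_n√(1−ζ²) = 1.12 rad/s, so peak time T_p = π/ω_d = 2.81 s.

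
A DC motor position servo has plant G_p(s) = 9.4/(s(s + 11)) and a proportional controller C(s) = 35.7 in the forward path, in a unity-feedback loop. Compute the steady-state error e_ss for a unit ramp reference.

The loop has one pole at the origin (type 1). Velocity error constant K_v = lim_{s→0} s·C(s)G_p(s) = 35.7·9.4/11 = 30.51.
Steady-state error to a unit ramp: e_ss = 1/K_v = 0.0328.

0.0328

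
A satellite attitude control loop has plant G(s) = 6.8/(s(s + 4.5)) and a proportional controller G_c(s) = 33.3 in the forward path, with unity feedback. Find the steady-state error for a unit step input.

0

The open loop G_c(s)G(s) has a pole at the origin (type 1), so the static position error constant is infinite and e_ss = 1/(1+∞) = 0.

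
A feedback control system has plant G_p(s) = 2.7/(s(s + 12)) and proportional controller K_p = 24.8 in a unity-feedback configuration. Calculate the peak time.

The closed-loop denominator s² + 12s + 66.96 gives ω_n = √66.96 = 8.183 and ζ = 12/(2ω_n) = 0.7332.
Damped frequency ω_d = ω_n√(1−ζ²) = 5.564 rad/s, so peak time T_p = π/ω_d = 0.565 s.

T_p = 0.565 s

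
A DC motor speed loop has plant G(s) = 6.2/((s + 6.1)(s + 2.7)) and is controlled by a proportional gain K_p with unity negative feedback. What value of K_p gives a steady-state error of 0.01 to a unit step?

Steady-state error for a unit step on this type-0 loop is 1/(1 + K_p·G(0)).
G(0) = 0.3764. Require 1/(1 + K_p·0.3764) = 0.01, so 1 + 0.3764·K_p = 100.
K_p = (100 − 1)/0.3764 = 263.

K_p = 263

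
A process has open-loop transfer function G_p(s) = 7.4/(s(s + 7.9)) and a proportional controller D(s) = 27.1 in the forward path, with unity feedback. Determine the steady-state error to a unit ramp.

0.0394

The loop has one pole at the origin (type 1). Velocity error constant K_v = lim_{s→0} s·D(s)G_p(s) = 27.1·7.4/7.9 = 25.38.
Steady-state error to a unit ramp: e_ss = 1/K_v = 0.0394.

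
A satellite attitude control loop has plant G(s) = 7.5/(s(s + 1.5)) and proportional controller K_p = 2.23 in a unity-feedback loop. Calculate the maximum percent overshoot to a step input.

55.7%

The closed-loop denominator s² + 1.5s + 16.73 gives ω_n = √16.73 = 4.09 and ζ = 1.5/(2ω_n) = 0.1834.
%OS = 100·exp(−πζ/√(1−ζ²)) = 100·exp(−π·0.1834/√0.9664) = 55.7%.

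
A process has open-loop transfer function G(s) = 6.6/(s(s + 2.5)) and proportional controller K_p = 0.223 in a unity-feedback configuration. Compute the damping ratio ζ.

1 + K_p·G(s) = 0 gives s² + 2.5s + 1.472 = 0.
Matching s² + 2ζω_n s + ω_n²: ω_n = √1.472 = 1.213 rad/s and 2ζω_n = 2.5, so ζ = 2.5/(2·1.213) = 1.03.

ζ = 1.03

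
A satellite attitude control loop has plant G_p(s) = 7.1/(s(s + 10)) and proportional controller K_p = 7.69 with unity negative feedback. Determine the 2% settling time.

From 1 + K_pG_p(s) = 0: s² + 10s + 54.6 = 0 ⇒ ω_n = 7.389, ζ = 0.6767.
2% settling time T_s ≈ 4/(ζω_n) = 4/5 = 0.8 s.

T_s ≈ 0.8 s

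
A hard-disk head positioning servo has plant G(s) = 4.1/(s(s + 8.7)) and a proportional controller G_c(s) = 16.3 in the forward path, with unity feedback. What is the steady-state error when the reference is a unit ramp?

The loop has one pole at the origin (type 1). Velocity error constant K_v = lim_{s→0} s·G_c(s)G(s) = 16.3·4.1/8.7 = 7.682.
Steady-state error to a unit ramp: e_ss = 1/K_v = 0.13.

0.13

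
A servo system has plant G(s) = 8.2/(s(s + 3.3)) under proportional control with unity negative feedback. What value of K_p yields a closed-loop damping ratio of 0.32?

Closed-loop characteristic equation: s² + 3.3s + K_p·8.2 = 0.
So ω_n = √(8.2K_p) and 2ζω_n = 3.3, giving ζ = 3.3/(2√(8.2K_p)).
Setting ζ = 0.32: √(8.2K_p) = 3.3/(2·0.32) = 5.156, so K_p = 26.59/8.2 = 3.24.

K_p = 3.24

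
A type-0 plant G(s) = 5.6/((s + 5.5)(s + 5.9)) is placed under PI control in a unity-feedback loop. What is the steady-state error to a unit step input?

0

The PI controller's integrator makes the forward path type 1, so e_ss to a step is zero.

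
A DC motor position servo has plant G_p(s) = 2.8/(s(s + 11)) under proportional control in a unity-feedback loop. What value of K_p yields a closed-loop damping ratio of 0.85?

K_p = 15

Closed-loop characteristic equation: s² + 11s + K_p·2.8 = 0.
So ω_n = √(2.8K_p) and 2ζω_n = 11, giving ζ = 11/(2√(2.8K_p)).
Setting ζ = 0.85: √(2.8K_p) = 11/(2·0.85) = 6.471, so K_p = 41.87/2.8 = 15.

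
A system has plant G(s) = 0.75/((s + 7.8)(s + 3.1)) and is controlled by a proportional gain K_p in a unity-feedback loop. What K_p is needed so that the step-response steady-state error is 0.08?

For a type-0 loop with proportional control, e_ss = 1/(1 + K_p·G(0)).
G(0) = 0.03102. Require 1/(1 + K_p·0.03102) = 0.08, so 1 + 0.03102·K_p = 12.5.
K_p = (12.5 − 1)/0.03102 = 371.

K_p = 371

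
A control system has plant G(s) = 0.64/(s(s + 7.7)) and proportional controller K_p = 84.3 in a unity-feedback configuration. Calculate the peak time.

Closed-loop characteristic equation: s² + 7.7s + 53.95 = 0, so ω_n = 7.345 rad/s and ζ = 7.7/(2·7.345) = 0.5242.
Damped frequency ω_d = ω_n√(1−ζ²) = 6.255 rad/s, so peak time T_p = π/ω_d = 0.502 s.

T_p = 0.502 s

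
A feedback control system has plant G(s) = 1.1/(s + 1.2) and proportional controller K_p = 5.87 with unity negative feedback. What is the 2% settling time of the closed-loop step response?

T_s ≈ 0.522 s

Closed-loop transfer function: T(s) = K_p·G(s)/(1 + K_p·G(s)) = 6.457/(s + 1.2 + 6.457) = 6.457/(s + 7.657).
Time constant τ = 1/7.657 = 0.1306 s, so the 2% settling time is about 4τ = 0.522 s.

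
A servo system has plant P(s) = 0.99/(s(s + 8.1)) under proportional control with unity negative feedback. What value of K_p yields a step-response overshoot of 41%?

K_p = 222

From %OS = 100·exp(−πζ/√(1−ζ²)) = 41%, ζ = −ln(0.41)/√(π²+ln²(0.41)) = 0.273.
Characteristic equation s² + 8.1s + 0.99K_p = 0 gives ζ = 8.1/(2√(0.99K_p)).
Setting ζ = 0.273: √(0.99K_p) = 8.1/(2·0.273) = 14.83, so K_p = 220/0.99 = 222.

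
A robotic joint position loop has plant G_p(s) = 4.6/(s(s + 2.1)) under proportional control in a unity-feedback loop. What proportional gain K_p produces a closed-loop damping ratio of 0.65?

K_p = 0.567

Closed-loop characteristic equation: s² + 2.1s + K_p·4.6 = 0.
So ω_n = √(4.6K_p) and 2ζω_n = 2.1, giving ζ = 2.1/(2√(4.6K_p)).
Setting ζ = 0.65: √(4.6K_p) = 2.1/(2·0.65) = 1.615, so K_p = 2.609/4.6 = 0.567.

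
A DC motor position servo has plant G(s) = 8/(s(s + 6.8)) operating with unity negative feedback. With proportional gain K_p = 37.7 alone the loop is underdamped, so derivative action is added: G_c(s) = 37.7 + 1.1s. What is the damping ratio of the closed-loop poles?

Forward path: (37.7 + 1.1s)·8/(s(s+6.8)). The closed-loop characteristic equation is s² + (6.8 + 8·1.1)s + 8·37.7 = 0.
That is s² + 15.6s + 301.6 = 0, so ω_n = 17.37 rad/s and ζ = 15.6/(2·17.37) = 0.4491.

ζ = 0.449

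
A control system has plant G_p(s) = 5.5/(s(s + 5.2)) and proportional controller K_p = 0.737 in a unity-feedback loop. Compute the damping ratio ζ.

With unity feedback the closed-loop characteristic equation is s² + 5.2s + 0.737·5.5 = s² + 5.2s + 4.053 = 0.
Matching s² + 2ζω_n s + ω_n²: ω_n = √4.053 = 2.013 rad/s and 2ζω_n = 5.2, so ζ = 5.2/(2·2.013) = 1.29.

ζ = 1.29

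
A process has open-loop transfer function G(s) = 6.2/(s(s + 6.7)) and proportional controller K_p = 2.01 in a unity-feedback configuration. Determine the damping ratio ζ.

The closed-loop denominator is s(s+6.7) + 2.01·6.2 = s² + 6.7s + 12.46.
Matching s² + 2ζω_n s + ω_n²: ω_n = √12.46 = 3.53 rad/s and 2ζω_n = 6.7, so ζ = 6.7/(2·3.53) = 0.949.

ζ = 0.949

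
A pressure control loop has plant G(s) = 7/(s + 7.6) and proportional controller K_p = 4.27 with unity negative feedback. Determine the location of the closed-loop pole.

Closed-loop transfer function: T(s) = K_p·G(s)/(1 + K_p·G(s)) = 29.89/(s + 7.6 + 29.89) = 29.89/(s + 37.49).
The closed-loop pole is at s = −37.49.

s = -37.49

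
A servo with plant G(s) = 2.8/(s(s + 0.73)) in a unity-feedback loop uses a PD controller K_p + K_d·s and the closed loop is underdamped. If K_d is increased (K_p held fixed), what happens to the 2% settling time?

Characteristic equation s² + (0.73 + 2.8K_d)s + 2.8K_p = 0: raising K_d increases ζω_n = (0.73+2.8K_d)/2 while the loop stays underdamped, so T_s ≈ 4/(ζω_n) decreases.

decrease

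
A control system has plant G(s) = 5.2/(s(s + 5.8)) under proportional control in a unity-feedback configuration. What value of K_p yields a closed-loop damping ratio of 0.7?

Closed-loop characteristic equation: s² + 5.8s + K_p·5.2 = 0.
So ω_n = √(5.2K_p) and 2ζω_n = 5.8, giving ζ = 5.8/(2√(5.2K_p)).
Setting ζ = 0.7: √(5.2K_p) = 5.8/(2·0.7) = 4.143, so K_p = 17.16/5.2 = 3.3.

K_p = 3.3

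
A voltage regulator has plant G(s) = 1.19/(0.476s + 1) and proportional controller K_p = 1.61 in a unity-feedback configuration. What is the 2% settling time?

T_s ≈ 0.653 s

Closed loop: T(s) = K_p·G/(1+K_p·G) = 1.916/(0.476s + 1 + 1.916), with pole at s = −(1 + 1.916)/0.476 = −6.126.
τ = 1/6.126 = 0.1632 s, so 2% settling time ≈ 4τ = 0.653 s.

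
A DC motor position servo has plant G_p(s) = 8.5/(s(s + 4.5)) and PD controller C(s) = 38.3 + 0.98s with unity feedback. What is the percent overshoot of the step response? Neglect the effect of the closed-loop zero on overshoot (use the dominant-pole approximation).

Forward path: (38.3 + 0.98s)·8.5/(s(s+4.5)). The closed-loop characteristic equation is s² + (4.5 + 8.5·0.98)s + 8.5·38.3 = 0.
That is s² + 12.83s + 325.5 = 0, so ω_n = 18.04 rad/s and ζ = 12.83/(2·18.04) = 0.3555.
%OS = 100·exp(−πζ/√(1−ζ²)) = 30.3%.

30.3%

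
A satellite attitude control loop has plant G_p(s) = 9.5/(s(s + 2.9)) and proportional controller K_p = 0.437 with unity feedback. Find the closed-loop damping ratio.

ζ = 0.712

The closed-loop denominator is s(s+2.9) + 0.437·9.5 = s² + 2.9s + 4.152.
So ω_n² = 4.152 ⇒ ω_n = 2.038 rad/s, and ζ = 2.9/(2ω_n) = 0.712.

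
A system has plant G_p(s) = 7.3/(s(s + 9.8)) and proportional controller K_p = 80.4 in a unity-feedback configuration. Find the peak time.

T_p = 0.132 s

Closed-loop characteristic equation: s² + 9.8s + 586.9 = 0, so ω_n = 24.23 rad/s and ζ = 9.8/(2·24.23) = 0.2023.
Damped frequency ω_d = ω_n√(1−ζ²) = 23.73 rad/s, so peak time T_p = π/ω_d = 0.132 s.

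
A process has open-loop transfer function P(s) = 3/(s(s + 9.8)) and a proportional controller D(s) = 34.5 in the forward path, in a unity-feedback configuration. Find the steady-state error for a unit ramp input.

0.0947

The loop has one pole at the origin (type 1). Velocity error constant K_v = lim_{s→0} s·D(s)P(s) = 34.5·3/9.8 = 10.56.
Steady-state error to a unit ramp: e_ss = 1/K_v = 0.0947.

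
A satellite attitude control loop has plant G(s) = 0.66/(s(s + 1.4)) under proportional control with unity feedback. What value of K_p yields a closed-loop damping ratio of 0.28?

Closed-loop characteristic equation: s² + 1.4s + K_p·0.66 = 0.
So ω_n = √(0.66K_p) and 2ζω_n = 1.4, giving ζ = 1.4/(2√(0.66K_p)).
Setting ζ = 0.28: √(0.66K_p) = 1.4/(2·0.28) = 2.5, so K_p = 6.25/0.66 = 9.47.

K_p = 9.47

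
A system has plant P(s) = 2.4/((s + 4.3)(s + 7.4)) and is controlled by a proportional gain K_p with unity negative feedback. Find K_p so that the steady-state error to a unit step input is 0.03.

For a type-0 loop with proportional control, e_ss = 1/(1 + K_p·P(0)).
P(0) = 0.07542. Require 1/(1 + K_p·0.07542) = 0.03, so 1 + 0.07542·K_p = 33.33.
K_p = (33.33 − 1)/0.07542 = 429.

K_p = 429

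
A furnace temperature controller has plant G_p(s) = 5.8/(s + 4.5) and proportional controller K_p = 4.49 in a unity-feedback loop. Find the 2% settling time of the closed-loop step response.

T_s ≈ 0.131 s

Closed-loop transfer function: T(s) = K_p·G_p(s)/(1 + K_p·G_p(s)) = 26.04/(s + 4.5 + 26.04) = 26.04/(s + 30.54).
Time constant τ = 1/30.54 = 0.03274 s, so the 2% settling time is about 4τ = 0.131 s.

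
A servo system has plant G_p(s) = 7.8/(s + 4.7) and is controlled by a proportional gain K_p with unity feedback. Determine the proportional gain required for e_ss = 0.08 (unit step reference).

For a type-0 loop with proportional control, e_ss = 1/(1 + K_p·G_p(0)).
G_p(0) = 1.66. Require 1/(1 + K_p·1.66) = 0.08, so 1 + 1.66·K_p = 12.5.
K_p = (12.5 − 1)/1.66 = 6.93.

K_p = 6.93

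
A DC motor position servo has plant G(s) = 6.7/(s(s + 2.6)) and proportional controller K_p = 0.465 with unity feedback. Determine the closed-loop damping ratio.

With unity feedback the closed-loop characteristic equation is s² + 2.6s + 0.465·6.7 = s² + 2.6s + 3.116 = 0.
So ω_n² = 3.116 ⇒ ω_n = 1.765 rad/s, and ζ = 2.6/(2ω_n) = 0.737.

ζ = 0.737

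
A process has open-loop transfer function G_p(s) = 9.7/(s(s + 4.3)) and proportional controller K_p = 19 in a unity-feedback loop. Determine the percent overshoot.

60.4%

Closed-loop characteristic equation: s² + 4.3s + 184.3 = 0, so ω_n = 13.58 rad/s and ζ = 4.3/(2·13.58) = 0.1584.
%OS = 100·exp(−πζ/√(1−ζ²)) = 100·exp(−π·0.1584/√0.9749) = 60.4%.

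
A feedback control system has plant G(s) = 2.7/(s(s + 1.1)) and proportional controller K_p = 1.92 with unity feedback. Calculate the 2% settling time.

T_s ≈ 7.27 s

The closed-loop denominator s² + 1.1s + 5.184 gives ω_n = √5.184 = 2.277 and ζ = 1.1/(2ω_n) = 0.2416.
2% settling time T_s ≈ 4/(ζω_n) = 4/0.55 = 7.27 s.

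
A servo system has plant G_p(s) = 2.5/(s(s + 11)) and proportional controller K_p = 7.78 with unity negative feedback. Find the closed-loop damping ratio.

The closed-loop denominator is s(s+11) + 7.78·2.5 = s² + 11s + 19.45.
So ω_n² = 19.45 ⇒ ω_n = 4.41 rad/s, and ζ = 11/(2ω_n) = 1.25.

ζ = 1.25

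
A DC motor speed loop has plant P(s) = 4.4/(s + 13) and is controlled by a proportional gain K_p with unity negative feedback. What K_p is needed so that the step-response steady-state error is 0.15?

For a type-0 loop with proportional control, e_ss = 1/(1 + K_p·P(0)).
P(0) = 0.3385. Require 1/(1 + K_p·0.3385) = 0.15, so 1 + 0.3385·K_p = 6.667.
K_p = (6.667 − 1)/0.3385 = 16.7.

K_p = 16.7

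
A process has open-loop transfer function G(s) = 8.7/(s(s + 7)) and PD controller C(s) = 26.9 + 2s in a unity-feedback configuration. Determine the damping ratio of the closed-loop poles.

Forward path: (26.9 + 2s)·8.7/(s(s+7)). The closed-loop characteristic equation is s² + (7 + 8.7·2)s + 8.7·26.9 = 0.
That is s² + 24.4s + 234 = 0, so ω_n = 15.3 rad/s and ζ = 24.4/(2·15.3) = 0.7975.

ζ = 0.797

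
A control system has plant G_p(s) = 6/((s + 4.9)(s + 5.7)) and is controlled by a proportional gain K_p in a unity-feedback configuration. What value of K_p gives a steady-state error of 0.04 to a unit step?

K_p = 112

For a type-0 loop with proportional control, e_ss = 1/(1 + K_p·G_p(0)).
G_p(0) = 0.2148. Require 1/(1 + K_p·0.2148) = 0.04, so 1 + 0.2148·K_p = 25.
K_p = (25 − 1)/0.2148 = 112.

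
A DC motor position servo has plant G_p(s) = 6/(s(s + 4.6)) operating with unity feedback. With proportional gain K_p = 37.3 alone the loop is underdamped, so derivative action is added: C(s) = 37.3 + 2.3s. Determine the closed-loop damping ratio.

Forward path: (37.3 + 2.3s)·6/(s(s+4.6)). The closed-loop characteristic equation is s² + (4.6 + 6·2.3)s + 6·37.3 = 0.
That is s² + 18.4s + 223.8 = 0, so ω_n = 14.96 rad/s and ζ = 18.4/(2·14.96) = 0.615.

ζ = 0.615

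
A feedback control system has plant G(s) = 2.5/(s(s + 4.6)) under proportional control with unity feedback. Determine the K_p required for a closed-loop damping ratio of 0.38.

K_p = 14.7

Closed-loop characteristic equation: s² + 4.6s + K_p·2.5 = 0.
So ω_n = √(2.5K_p) and 2ζω_n = 4.6, giving ζ = 4.6/(2√(2.5K_p)).
Setting ζ = 0.38: √(2.5K_p) = 4.6/(2·0.38) = 6.053, so K_p = 36.63/2.5 = 14.7.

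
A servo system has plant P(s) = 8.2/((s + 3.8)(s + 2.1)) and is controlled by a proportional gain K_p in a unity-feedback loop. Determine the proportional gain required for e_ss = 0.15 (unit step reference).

K_p = 5.51

For a type-0 loop with proportional control, e_ss = 1/(1 + K_p·P(0)).
P(0) = 1.028. Require 1/(1 + K_p·1.028) = 0.15, so 1 + 1.028·K_p = 6.667.
K_p = (6.667 − 1)/1.028 = 5.51.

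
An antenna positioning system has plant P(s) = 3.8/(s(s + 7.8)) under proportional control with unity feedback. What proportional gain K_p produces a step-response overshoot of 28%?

From %OS = 100·exp(−πζ/√(1−ζ²)) = 28%, ζ = −ln(0.28)/√(π²+ln²(0.28)) = 0.3755.
Characteristic equation s² + 7.8s + 3.8K_p = 0 gives ζ = 7.8/(2√(3.8K_p)).
Setting ζ = 0.3755: √(3.8K_p) = 7.8/(2·0.3755) = 10.39, so K_p = 107.8/3.8 = 28.4.

K_p = 28.4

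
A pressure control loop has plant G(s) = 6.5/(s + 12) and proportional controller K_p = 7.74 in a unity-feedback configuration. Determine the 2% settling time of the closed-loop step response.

Closed-loop transfer function: T(s) = K_p·G(s)/(1 + K_p·G(s)) = 50.31/(s + 12 + 50.31) = 50.31/(s + 62.31).
Time constant τ = 1/62.31 = 0.01605 s, so the 2% settling time is about 4τ = 0.0642 s.

T_s ≈ 0.0642 s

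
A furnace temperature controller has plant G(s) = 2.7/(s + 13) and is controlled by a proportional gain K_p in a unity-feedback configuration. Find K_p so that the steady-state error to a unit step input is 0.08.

Steady-state error for a unit step on this type-0 loop is 1/(1 + K_p·G(0)).
G(0) = 0.2077. Require 1/(1 + K_p·0.2077) = 0.08, so 1 + 0.2077·K_p = 12.5.
K_p = (12.5 − 1)/0.2077 = 55.4.

K_p = 55.4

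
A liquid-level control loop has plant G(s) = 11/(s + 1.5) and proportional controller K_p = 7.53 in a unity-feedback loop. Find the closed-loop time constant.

Closed-loop transfer function: T(s) = K_p·G(s)/(1 + K_p·G(s)) = 82.83/(s + 1.5 + 82.83) = 82.83/(s + 84.33).
Time constant τ = 1/84.33 = 0.0119 s.

τ = 0.0119 s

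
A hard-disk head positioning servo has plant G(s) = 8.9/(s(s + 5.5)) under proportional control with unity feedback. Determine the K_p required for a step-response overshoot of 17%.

K_p = 3.52

From %OS = 100·exp(−πζ/√(1−ζ²)) = 17%, ζ = −ln(0.17)/√(π²+ln²(0.17)) = 0.4913.
Characteristic equation s² + 5.5s + 8.9K_p = 0 gives ζ = 5.5/(2√(8.9K_p)).
Setting ζ = 0.4913: √(8.9K_p) = 5.5/(2·0.4913) = 5.598, so K_p = 31.33/8.9 = 3.52.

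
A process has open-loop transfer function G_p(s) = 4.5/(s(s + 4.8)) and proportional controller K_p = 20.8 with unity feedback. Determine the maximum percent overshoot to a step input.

44.7%

From 1 + K_pG_p(s) = 0: s² + 4.8s + 93.6 = 0 ⇒ ω_n = 9.675, ζ = 0.2481.
%OS = 100·exp(−πζ/√(1−ζ²)) = 100·exp(−π·0.2481/√0.9385) = 44.7%.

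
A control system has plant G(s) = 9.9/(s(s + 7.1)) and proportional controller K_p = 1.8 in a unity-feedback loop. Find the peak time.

T_p = 1.38 s

The closed-loop denominator s² + 7.1s + 17.82 gives ω_n = √17.82 = 4.221 and ζ = 7.1/(2ω_n) = 0.841.
Damped frequency ω_d = ω_n√(1−ζ²) = 2.284 rad/s, so peak time T_p = π/ω_d = 1.38 s.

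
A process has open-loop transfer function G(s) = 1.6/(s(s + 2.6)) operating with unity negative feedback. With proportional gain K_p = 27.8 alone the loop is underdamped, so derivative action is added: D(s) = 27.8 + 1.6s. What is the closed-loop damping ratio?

ζ = 0.387

Forward path: (27.8 + 1.6s)·1.6/(s(s+2.6)). The closed-loop characteristic equation is s² + (2.6 + 1.6·1.6)s + 1.6·27.8 = 0.
That is s² + 5.16s + 44.48 = 0, so ω_n = 6.669 rad/s and ζ = 5.16/(2·6.669) = 0.3868.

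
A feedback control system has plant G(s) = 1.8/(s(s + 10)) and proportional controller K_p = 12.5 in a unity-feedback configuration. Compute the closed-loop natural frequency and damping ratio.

ω_n = 4.74 rad/s, ζ = 1.05

With unity feedback the closed-loop characteristic equation is s² + 10s + 12.5·1.8 = s² + 10s + 22.5 = 0.
Matching s² + 2ζω_n s + ω_n²: ω_n = √22.5 = 4.743 rad/s and 2ζω_n = 10, so ζ = 10/(2·4.743) = 1.05.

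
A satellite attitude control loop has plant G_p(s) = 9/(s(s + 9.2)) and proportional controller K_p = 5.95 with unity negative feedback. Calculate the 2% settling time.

From 1 + K_pG_p(s) = 0: s² + 9.2s + 53.55 = 0 ⇒ ω_n = 7.318, ζ = 0.6286.
2% settling time T_s ≈ 4/(ζω_n) = 4/4.6 = 0.87 s.

T_s ≈ 0.87 s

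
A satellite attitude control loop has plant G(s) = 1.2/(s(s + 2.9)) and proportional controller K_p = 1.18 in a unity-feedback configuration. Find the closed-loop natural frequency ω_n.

ω_n = 1.19 rad/s

1 + K_p·G(s) = 0 gives s² + 2.9s + 1.416 = 0.
So ω_n² = 1.416 ⇒ ω_n = 1.19 rad/s, and ζ = 2.9/(2ω_n) = 1.22.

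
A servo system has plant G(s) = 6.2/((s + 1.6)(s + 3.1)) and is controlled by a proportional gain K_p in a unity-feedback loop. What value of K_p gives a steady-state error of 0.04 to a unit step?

K_p = 19.2

Steady-state error for a unit step on this type-0 loop is 1/(1 + K_p·G(0)).
G(0) = 1.25. Require 1/(1 + K_p·1.25) = 0.04, so 1 + 1.25·K_p = 25.
K_p = (25 − 1)/1.25 = 19.2.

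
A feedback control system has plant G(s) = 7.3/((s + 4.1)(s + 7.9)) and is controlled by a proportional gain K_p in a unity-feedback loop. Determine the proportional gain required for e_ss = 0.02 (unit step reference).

K_p = 217

For a type-0 loop with proportional control, e_ss = 1/(1 + K_p·G(0)).
G(0) = 0.2254. Require 1/(1 + K_p·0.2254) = 0.02, so 1 + 0.2254·K_p = 50.
K_p = (50 − 1)/0.2254 = 217.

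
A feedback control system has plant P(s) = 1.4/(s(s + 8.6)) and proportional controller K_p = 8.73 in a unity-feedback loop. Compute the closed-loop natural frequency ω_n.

The closed-loop denominator is s(s+8.6) + 8.73·1.4 = s² + 8.6s + 12.22.
So ω_n² = 12.22 ⇒ ω_n = 3.496 rad/s, and ζ = 8.6/(2ω_n) = 1.23.

ω_n = 3.5 rad/s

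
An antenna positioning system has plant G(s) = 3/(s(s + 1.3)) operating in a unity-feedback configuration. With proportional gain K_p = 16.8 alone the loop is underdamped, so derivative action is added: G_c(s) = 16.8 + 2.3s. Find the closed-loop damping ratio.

ζ = 0.578

Forward path: (16.8 + 2.3s)·3/(s(s+1.3)). The closed-loop characteristic equation is s² + (1.3 + 3·2.3)s + 3·16.8 = 0.
That is s² + 8.2s + 50.4 = 0, so ω_n = 7.099 rad/s and ζ = 8.2/(2·7.099) = 0.5775.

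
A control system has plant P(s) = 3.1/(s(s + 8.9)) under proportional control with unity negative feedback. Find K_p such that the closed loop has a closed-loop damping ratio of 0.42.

K_p = 36.2

Closed-loop characteristic equation: s² + 8.9s + K_p·3.1 = 0.
So ω_n = √(3.1K_p) and 2ζω_n = 8.9, giving ζ = 8.9/(2√(3.1K_p)).
Setting ζ = 0.42: √(3.1K_p) = 8.9/(2·0.42) = 10.6, so K_p = 112.3/3.1 = 36.2.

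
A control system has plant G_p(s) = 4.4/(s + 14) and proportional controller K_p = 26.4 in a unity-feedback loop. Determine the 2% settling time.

Closed-loop transfer function: T(s) = K_p·G_p(s)/(1 + K_p·G_p(s)) = 116.2/(s + 14 + 116.2) = 116.2/(s + 130.2).
Time constant τ = 1/130.2 = 0.007683 s, so the 2% settling time is about 4τ = 0.0307 s.

T_s ≈ 0.0307 s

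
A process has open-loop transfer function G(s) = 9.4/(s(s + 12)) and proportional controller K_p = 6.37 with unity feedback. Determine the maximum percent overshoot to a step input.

2.11%

The closed-loop denominator s² + 12s + 59.88 gives ω_n = √59.88 = 7.738 and ζ = 12/(2ω_n) = 0.7754.
%OS = 100·exp(−πζ/√(1−ζ²)) = 100·exp(−π·0.7754/√0.3988) = 2.11%.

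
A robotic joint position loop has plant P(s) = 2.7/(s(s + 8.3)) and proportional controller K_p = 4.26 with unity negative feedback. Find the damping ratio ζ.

ζ = 1.22

1 + K_p·P(s) = 0 gives s² + 8.3s + 11.5 = 0.
So ω_n² = 11.5 ⇒ ω_n = 3.391 rad/s, and ζ = 8.3/(2ω_n) = 1.22.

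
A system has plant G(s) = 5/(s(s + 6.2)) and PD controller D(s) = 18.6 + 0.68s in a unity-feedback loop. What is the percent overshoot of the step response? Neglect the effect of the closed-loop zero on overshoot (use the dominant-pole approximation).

16.5%

Forward path: (18.6 + 0.68s)·5/(s(s+6.2)). The closed-loop characteristic equation is s² + (6.2 + 5·0.68)s + 5·18.6 = 0.
That is s² + 9.6s + 93 = 0, so ω_n = 9.644 rad/s and ζ = 9.6/(2·9.644) = 0.4977.
%OS = 100·exp(−πζ/√(1−ζ²)) = 16.5%.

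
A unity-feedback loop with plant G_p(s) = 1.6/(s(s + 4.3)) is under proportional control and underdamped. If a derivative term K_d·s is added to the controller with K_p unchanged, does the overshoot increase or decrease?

The derivative term adds K·K_d to the s-coefficient of the characteristic equation, raising 2ζω_n while ω_n is unchanged; ζ increases, so overshoot decreases.

decrease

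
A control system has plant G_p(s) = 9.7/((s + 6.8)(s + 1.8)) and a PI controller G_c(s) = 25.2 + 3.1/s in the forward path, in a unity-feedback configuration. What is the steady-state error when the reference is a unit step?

0

The open loop G_c(s)G_p(s) has a pole at the origin (type 1), so the static position error constant is infinite and e_ss = 1/(1+∞) = 0.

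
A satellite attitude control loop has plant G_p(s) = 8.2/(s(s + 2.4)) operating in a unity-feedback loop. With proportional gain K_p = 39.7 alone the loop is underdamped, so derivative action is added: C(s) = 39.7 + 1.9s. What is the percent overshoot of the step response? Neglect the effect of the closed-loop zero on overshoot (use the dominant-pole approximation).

16.4%

Forward path: (39.7 + 1.9s)·8.2/(s(s+2.4)). The closed-loop characteristic equation is s² + (2.4 + 8.2·1.9)s + 8.2·39.7 = 0.
That is s² + 17.98s + 325.5 = 0, so ω_n = 18.04 rad/s and ζ = 17.98/(2·18.04) = 0.4983.
%OS = 100·exp(−πζ/√(1−ζ²)) = 16.4%.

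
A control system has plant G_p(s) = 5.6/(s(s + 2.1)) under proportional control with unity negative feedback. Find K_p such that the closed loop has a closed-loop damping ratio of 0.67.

Closed-loop characteristic equation: s² + 2.1s + K_p·5.6 = 0.
So ω_n = √(5.6K_p) and 2ζω_n = 2.1, giving ζ = 2.1/(2√(5.6K_p)).
Setting ζ = 0.67: √(5.6K_p) = 2.1/(2·0.67) = 1.567, so K_p = 2.456/5.6 = 0.439.

K_p = 0.439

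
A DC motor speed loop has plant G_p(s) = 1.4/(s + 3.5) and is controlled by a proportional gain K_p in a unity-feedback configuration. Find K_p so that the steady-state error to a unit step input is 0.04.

For a type-0 loop with proportional control, e_ss = 1/(1 + K_p·G_p(0)).
G_p(0) = 0.4. Require 1/(1 + K_p·0.4) = 0.04, so 1 + 0.4·K_p = 25.
K_p = (25 − 1)/0.4 = 60.

K_p = 60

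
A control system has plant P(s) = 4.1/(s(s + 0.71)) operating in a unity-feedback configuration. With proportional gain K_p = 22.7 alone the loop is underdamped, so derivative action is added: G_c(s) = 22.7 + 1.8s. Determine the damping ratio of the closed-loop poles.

Forward path: (22.7 + 1.8s)·4.1/(s(s+0.71)). The closed-loop characteristic equation is s² + (0.71 + 4.1·1.8)s + 4.1·22.7 = 0.
That is s² + 8.09s + 93.07 = 0, so ω_n = 9.647 rad/s and ζ = 8.09/(2·9.647) = 0.4193.

ζ = 0.419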